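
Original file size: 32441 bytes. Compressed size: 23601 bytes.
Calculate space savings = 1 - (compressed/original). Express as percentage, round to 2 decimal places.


ratio = compressed/original = 23601/32441 = 0.727505
savings = 1 - ratio = 1 - 0.727505 = 0.272495
as a percentage: 0.272495 * 100 = 27.25%

Space savings = 1 - 23601/32441 = 27.25%


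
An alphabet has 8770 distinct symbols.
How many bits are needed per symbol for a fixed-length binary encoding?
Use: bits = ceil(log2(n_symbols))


log2(8770) = 13.0984
Bracket: 2^13 = 8192 < 8770 <= 2^14 = 16384
So ceil(log2(8770)) = 14

bits = ceil(log2(8770)) = ceil(13.0984) = 14 bits


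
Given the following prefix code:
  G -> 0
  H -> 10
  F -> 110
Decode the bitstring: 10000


Decoding step by step:
Bits 10 -> H
Bits 0 -> G
Bits 0 -> G
Bits 0 -> G


Decoded message: HGGG


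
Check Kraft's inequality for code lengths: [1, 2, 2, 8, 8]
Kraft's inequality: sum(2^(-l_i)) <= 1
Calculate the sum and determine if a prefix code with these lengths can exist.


Sum = 2^(-1) + 2^(-2) + 2^(-2) + 2^(-8) + 2^(-8)
    = 0.5 + 0.25 + 0.25 + 0.00390625 + 0.00390625
    = 258/256 = 1.0078125
Since 1.0078125 > 1, Kraft's inequality is NOT satisfied.
A prefix code with these lengths CANNOT exist.

Kraft sum = 1.0078125. Not satisfied.


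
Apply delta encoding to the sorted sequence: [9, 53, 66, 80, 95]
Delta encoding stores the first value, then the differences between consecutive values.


First value: 9
Deltas:
  53 - 9 = 44
  66 - 53 = 13
  80 - 66 = 14
  95 - 80 = 15


Delta encoded: [9, 44, 13, 14, 15]


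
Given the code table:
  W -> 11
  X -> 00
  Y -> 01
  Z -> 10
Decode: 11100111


Decoding:
11 -> W
10 -> Z
01 -> Y
11 -> W


Result: WZYW


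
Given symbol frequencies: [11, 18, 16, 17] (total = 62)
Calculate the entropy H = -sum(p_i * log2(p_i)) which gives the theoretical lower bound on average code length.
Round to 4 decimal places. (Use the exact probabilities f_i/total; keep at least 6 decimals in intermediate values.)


Per-symbol terms -p_i * log2(p_i) with p_i = f_i/62:
  p = 11/62 = 0.177419: log2(p) = -2.494765, -p*log2(p) = 0.442620
  p = 18/62 = 0.290323: log2(p) = -1.784271, -p*log2(p) = 0.518014
  p = 16/62 = 0.258065: log2(p) = -1.954196, -p*log2(p) = 0.504309
  p = 17/62 = 0.274194: log2(p) = -1.866733, -p*log2(p) = 0.511846
H = 0.442620 + 0.518014 + 0.504309 + 0.511846 = 1.976789

H = 1.9768 bits/symbol


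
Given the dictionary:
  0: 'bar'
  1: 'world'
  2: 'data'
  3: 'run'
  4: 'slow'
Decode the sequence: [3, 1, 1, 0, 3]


Look up each index in the dictionary:
  3 -> 'run'
  1 -> 'world'
  1 -> 'world'
  0 -> 'bar'
  3 -> 'run'

Decoded: "run world world bar run"


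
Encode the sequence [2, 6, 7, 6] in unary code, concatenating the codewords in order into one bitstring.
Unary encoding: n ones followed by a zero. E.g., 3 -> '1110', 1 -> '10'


Encode each number as n ones followed by a terminating 0:
  2 -> 110 (3 bits)
  6 -> 1111110 (7 bits)
  7 -> 11111110 (8 bits)
  6 -> 1111110 (7 bits)
Total length = 3 + 7 + 8 + 7 = 25 bits.

Unary([2, 6, 7, 6]) = 1101111110111111101111110 (25 bits)


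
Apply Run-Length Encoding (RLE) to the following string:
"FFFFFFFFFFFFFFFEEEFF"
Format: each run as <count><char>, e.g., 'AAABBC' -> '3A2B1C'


Scanning runs left to right:
  i=0: run of 'F' x 15 -> '15F'
  i=15: run of 'E' x 3 -> '3E'
  i=18: run of 'F' x 2 -> '2F'

RLE = 15F3E2F


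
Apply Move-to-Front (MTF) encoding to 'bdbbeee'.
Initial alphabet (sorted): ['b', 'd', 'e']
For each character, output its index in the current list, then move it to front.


MTF encoding:
'b': index 0 in ['b', 'd', 'e'] -> ['b', 'd', 'e']
'd': index 1 in ['b', 'd', 'e'] -> ['d', 'b', 'e']
'b': index 1 in ['d', 'b', 'e'] -> ['b', 'd', 'e']
'b': index 0 in ['b', 'd', 'e'] -> ['b', 'd', 'e']
'e': index 2 in ['b', 'd', 'e'] -> ['e', 'b', 'd']
'e': index 0 in ['e', 'b', 'd'] -> ['e', 'b', 'd']
'e': index 0 in ['e', 'b', 'd'] -> ['e', 'b', 'd']


Output: [0, 1, 1, 0, 2, 0, 0]


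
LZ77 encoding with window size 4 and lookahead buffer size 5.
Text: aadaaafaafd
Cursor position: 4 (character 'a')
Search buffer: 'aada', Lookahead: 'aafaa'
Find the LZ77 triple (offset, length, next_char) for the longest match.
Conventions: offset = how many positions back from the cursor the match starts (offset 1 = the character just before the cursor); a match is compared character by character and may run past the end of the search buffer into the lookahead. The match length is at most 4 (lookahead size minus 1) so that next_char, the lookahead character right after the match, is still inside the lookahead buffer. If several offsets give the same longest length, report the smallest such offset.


Try each offset into the search buffer:
  offset=1 (pos 3, char 'a'): match length 2
  offset=2 (pos 2, char 'd'): match length 0
  offset=3 (pos 1, char 'a'): match length 1
  offset=4 (pos 0, char 'a'): match length 2
Longest match has length 2, found at offsets 1, 4; take the smallest, offset 1.
next_char = character at position 4 + 2 = 6 -> 'f'

Best match: offset=1, length=2 (matching 'aa' starting at position 3)
LZ77 triple: (1, 2, 'f')


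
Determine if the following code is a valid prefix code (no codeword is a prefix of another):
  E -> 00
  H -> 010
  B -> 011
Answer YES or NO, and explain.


Checking each pair (does one codeword prefix another?):
  E='00' vs H='010': no prefix
  E='00' vs B='011': no prefix
  H='010' vs E='00': no prefix
  H='010' vs B='011': no prefix
  B='011' vs E='00': no prefix
  B='011' vs H='010': no prefix
No violation found over all pairs.

YES -- this is a valid prefix code. No codeword is a prefix of any other codeword.


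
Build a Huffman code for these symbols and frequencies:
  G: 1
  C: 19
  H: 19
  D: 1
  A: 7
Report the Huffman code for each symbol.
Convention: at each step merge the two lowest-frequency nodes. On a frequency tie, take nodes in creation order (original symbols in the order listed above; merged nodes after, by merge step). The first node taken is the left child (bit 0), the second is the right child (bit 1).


Huffman tree construction:
Step 1: Merge G(1) + D(1) = 2
Step 2: Merge (G+D)(2) + A(7) = 9
Step 3: Merge ((G+D)+A)(9) + C(19) = 28
Step 4: Merge H(19) + (((G+D)+A)+C)(28) = 47
Read each symbol's code off the tree from the root (left child = 0, right child = 1).

Codes:
  G: 1000 (length 4)
  C: 11 (length 2)
  H: 0 (length 1)
  D: 1001 (length 4)
  A: 101 (length 3)
Average code length: 86/47 = 1.8298 bits/symbol


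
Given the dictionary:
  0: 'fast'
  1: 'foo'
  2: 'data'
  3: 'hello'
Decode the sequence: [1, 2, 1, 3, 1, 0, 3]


Look up each index in the dictionary:
  1 -> 'foo'
  2 -> 'data'
  1 -> 'foo'
  3 -> 'hello'
  1 -> 'foo'
  0 -> 'fast'
  3 -> 'hello'

Decoded: "foo data foo hello foo fast hello"


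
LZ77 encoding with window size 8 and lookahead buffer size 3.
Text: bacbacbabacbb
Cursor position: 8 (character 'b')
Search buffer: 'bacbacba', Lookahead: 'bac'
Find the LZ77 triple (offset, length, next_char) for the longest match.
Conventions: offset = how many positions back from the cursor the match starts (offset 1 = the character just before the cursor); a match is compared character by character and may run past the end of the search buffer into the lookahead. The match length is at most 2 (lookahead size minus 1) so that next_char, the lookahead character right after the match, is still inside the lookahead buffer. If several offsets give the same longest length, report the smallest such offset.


Try each offset into the search buffer:
  offset=1 (pos 7, char 'a'): match length 0
  offset=2 (pos 6, char 'b'): match length 2
  offset=3 (pos 5, char 'c'): match length 0
  offset=4 (pos 4, char 'a'): match length 0
  offset=5 (pos 3, char 'b'): match length 2
  offset=6 (pos 2, char 'c'): match length 0
  offset=7 (pos 1, char 'a'): match length 0
  offset=8 (pos 0, char 'b'): match length 2
Longest match has length 2, found at offsets 2, 5, 8; take the smallest, offset 2.
next_char = character at position 8 + 2 = 10 -> 'c'

Best match: offset=2, length=2 (matching 'ba' starting at position 6)
LZ77 triple: (2, 2, 'c')


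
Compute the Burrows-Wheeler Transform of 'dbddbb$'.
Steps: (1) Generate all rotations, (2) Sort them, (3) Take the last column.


Rotations (sorted):
  0: $dbddbb -> last char: b
  1: b$dbddb -> last char: b
  2: bb$dbdd -> last char: d
  3: bddbb$d -> last char: d
  4: dbb$dbd -> last char: d
  5: dbddbb$ -> last char: $
  6: ddbb$db -> last char: b


BWT = bbddd$b


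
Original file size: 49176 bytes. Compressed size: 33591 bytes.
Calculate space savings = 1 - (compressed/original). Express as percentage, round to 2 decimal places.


ratio = compressed/original = 33591/49176 = 0.683077
savings = 1 - ratio = 1 - 0.683077 = 0.316923
as a percentage: 0.316923 * 100 = 31.69%

Space savings = 1 - 33591/49176 = 31.69%


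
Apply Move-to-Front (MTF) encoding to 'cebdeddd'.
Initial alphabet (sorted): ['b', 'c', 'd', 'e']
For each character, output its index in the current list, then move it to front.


MTF encoding:
'c': index 1 in ['b', 'c', 'd', 'e'] -> ['c', 'b', 'd', 'e']
'e': index 3 in ['c', 'b', 'd', 'e'] -> ['e', 'c', 'b', 'd']
'b': index 2 in ['e', 'c', 'b', 'd'] -> ['b', 'e', 'c', 'd']
'd': index 3 in ['b', 'e', 'c', 'd'] -> ['d', 'b', 'e', 'c']
'e': index 2 in ['d', 'b', 'e', 'c'] -> ['e', 'd', 'b', 'c']
'd': index 1 in ['e', 'd', 'b', 'c'] -> ['d', 'e', 'b', 'c']
'd': index 0 in ['d', 'e', 'b', 'c'] -> ['d', 'e', 'b', 'c']
'd': index 0 in ['d', 'e', 'b', 'c'] -> ['d', 'e', 'b', 'c']


Output: [1, 3, 2, 3, 2, 1, 0, 0]


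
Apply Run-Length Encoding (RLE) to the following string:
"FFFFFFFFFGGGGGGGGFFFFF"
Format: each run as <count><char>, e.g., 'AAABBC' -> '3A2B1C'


Scanning runs left to right:
  i=0: run of 'F' x 9 -> '9F'
  i=9: run of 'G' x 8 -> '8G'
  i=17: run of 'F' x 5 -> '5F'

RLE = 9F8G5F


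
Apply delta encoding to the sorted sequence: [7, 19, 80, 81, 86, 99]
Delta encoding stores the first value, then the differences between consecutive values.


First value: 7
Deltas:
  19 - 7 = 12
  80 - 19 = 61
  81 - 80 = 1
  86 - 81 = 5
  99 - 86 = 13


Delta encoded: [7, 12, 61, 1, 5, 13]


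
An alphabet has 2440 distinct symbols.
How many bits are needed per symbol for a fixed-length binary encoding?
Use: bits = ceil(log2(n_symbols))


log2(2440) = 11.2527
Bracket: 2^11 = 2048 < 2440 <= 2^12 = 4096
So ceil(log2(2440)) = 12

bits = ceil(log2(2440)) = ceil(11.2527) = 12 bits


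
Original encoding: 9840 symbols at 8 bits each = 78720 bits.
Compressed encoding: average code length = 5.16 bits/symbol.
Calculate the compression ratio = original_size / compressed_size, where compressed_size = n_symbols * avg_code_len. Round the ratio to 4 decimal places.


original_size = n_symbols * orig_bits = 9840 * 8 = 78720 bits
compressed_size = n_symbols * avg_code_len = 9840 * 5.16 = 50774.4 bits
ratio = original_size / compressed_size = 78720 / 50774.4 = 1.5504

Compression ratio = 1.5504


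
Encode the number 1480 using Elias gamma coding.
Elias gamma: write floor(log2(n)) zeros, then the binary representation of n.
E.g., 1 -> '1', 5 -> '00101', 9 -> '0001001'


num_bits = floor(log2(1480)) + 1 = 11
leading_zeros = num_bits - 1 = 10
binary(1480) = 10111001000

Elias gamma(1480) = '0000000000' + '10111001000' = 000000000010111001000 (21 bits)


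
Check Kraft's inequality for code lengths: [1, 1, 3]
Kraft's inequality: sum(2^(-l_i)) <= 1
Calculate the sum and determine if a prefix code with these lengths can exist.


Sum = 2^(-1) + 2^(-1) + 2^(-3)
    = 0.5 + 0.5 + 0.125
    = 9/8 = 1.125
Since 1.125 > 1, Kraft's inequality is NOT satisfied.
A prefix code with these lengths CANNOT exist.

Kraft sum = 1.125. Not satisfied.


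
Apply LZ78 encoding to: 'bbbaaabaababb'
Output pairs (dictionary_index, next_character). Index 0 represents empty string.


LZ78 encoding steps:
Dictionary: {0: ''}
Step 1: w='' (idx 0), next='b' -> output (0, 'b'), add 'b' as idx 1
Step 2: w='b' (idx 1), next='b' -> output (1, 'b'), add 'bb' as idx 2
Step 3: w='' (idx 0), next='a' -> output (0, 'a'), add 'a' as idx 3
Step 4: w='a' (idx 3), next='a' -> output (3, 'a'), add 'aa' as idx 4
Step 5: w='b' (idx 1), next='a' -> output (1, 'a'), add 'ba' as idx 5
Step 6: w='a' (idx 3), next='b' -> output (3, 'b'), add 'ab' as idx 6
Step 7: w='ab' (idx 6), next='b' -> output (6, 'b'), add 'abb' as idx 7


Encoded: [(0, 'b'), (1, 'b'), (0, 'a'), (3, 'a'), (1, 'a'), (3, 'b'), (6, 'b')]


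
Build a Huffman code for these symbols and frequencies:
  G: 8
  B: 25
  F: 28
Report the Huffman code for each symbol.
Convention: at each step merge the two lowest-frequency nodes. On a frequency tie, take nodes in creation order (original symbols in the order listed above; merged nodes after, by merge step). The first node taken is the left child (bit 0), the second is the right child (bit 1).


Huffman tree construction:
Step 1: Merge G(8) + B(25) = 33
Step 2: Merge F(28) + (G+B)(33) = 61
Read each symbol's code off the tree from the root (left child = 0, right child = 1).

Codes:
  G: 10 (length 2)
  B: 11 (length 2)
  F: 0 (length 1)
Average code length: 94/61 = 1.5410 bits/symbol


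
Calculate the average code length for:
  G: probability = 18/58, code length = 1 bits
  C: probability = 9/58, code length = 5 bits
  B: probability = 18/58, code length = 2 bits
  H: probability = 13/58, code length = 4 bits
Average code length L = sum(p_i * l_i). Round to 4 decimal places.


Weighted contributions p_i * l_i:
  G: (18/58) * 1 = 18/58
  C: (9/58) * 5 = 45/58
  B: (18/58) * 2 = 36/58
  H: (13/58) * 4 = 52/58
Sum = (18 + 45 + 36 + 52)/58 = 151/58

L = 151/58 = 2.6034 bits/symbol


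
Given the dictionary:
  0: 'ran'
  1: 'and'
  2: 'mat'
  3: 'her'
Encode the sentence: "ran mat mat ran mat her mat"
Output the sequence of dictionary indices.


Look up each word in the dictionary:
  'ran' -> 0
  'mat' -> 2
  'mat' -> 2
  'ran' -> 0
  'mat' -> 2
  'her' -> 3
  'mat' -> 2

Encoded: [0, 2, 2, 0, 2, 3, 2]


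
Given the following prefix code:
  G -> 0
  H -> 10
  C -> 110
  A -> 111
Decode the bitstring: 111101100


Decoding step by step:
Bits 111 -> A
Bits 10 -> H
Bits 110 -> C
Bits 0 -> G


Decoded message: AHCG


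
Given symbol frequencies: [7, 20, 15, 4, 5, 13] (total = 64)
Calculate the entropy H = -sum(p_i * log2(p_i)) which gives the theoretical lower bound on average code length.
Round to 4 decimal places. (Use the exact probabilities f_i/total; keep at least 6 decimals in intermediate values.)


Per-symbol terms -p_i * log2(p_i) with p_i = f_i/64:
  p = 7/64 = 0.109375: log2(p) = -3.192645, -p*log2(p) = 0.349196
  p = 20/64 = 0.312500: log2(p) = -1.678072, -p*log2(p) = 0.524397
  p = 15/64 = 0.234375: log2(p) = -2.093109, -p*log2(p) = 0.490573
  p = 4/64 = 0.062500: log2(p) = -4.000000, -p*log2(p) = 0.250000
  p = 5/64 = 0.078125: log2(p) = -3.678072, -p*log2(p) = 0.287349
  p = 13/64 = 0.203125: log2(p) = -2.299560, -p*log2(p) = 0.467098
H = 0.349196 + 0.524397 + 0.490573 + 0.250000 + 0.287349 + 0.467098 = 2.368613

H = 2.3686 bits/symbol


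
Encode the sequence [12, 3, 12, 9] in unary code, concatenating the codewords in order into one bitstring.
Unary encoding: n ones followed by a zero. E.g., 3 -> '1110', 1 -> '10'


Encode each number as n ones followed by a terminating 0:
  12 -> 1111111111110 (13 bits)
  3 -> 1110 (4 bits)
  12 -> 1111111111110 (13 bits)
  9 -> 1111111110 (10 bits)
Total length = 13 + 4 + 13 + 10 = 40 bits.

Unary([12, 3, 12, 9]) = 1111111111110111011111111111101111111110 (40 bits)


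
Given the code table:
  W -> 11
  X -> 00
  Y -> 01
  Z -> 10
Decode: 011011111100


Decoding:
01 -> Y
10 -> Z
11 -> W
11 -> W
11 -> W
00 -> X


Result: YZWWWX


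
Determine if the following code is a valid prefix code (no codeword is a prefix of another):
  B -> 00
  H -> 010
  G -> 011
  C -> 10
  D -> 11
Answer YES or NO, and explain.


Checking each pair (does one codeword prefix another?):
  B='00' vs H='010': no prefix
  B='00' vs G='011': no prefix
  B='00' vs C='10': no prefix
  B='00' vs D='11': no prefix
  H='010' vs B='00': no prefix
  H='010' vs G='011': no prefix
  H='010' vs C='10': no prefix
  H='010' vs D='11': no prefix
  G='011' vs B='00': no prefix
  G='011' vs H='010': no prefix
  G='011' vs C='10': no prefix
  G='011' vs D='11': no prefix
  C='10' vs B='00': no prefix
  C='10' vs H='010': no prefix
  C='10' vs G='011': no prefix
  C='10' vs D='11': no prefix
  D='11' vs B='00': no prefix
  D='11' vs H='010': no prefix
  D='11' vs G='011': no prefix
  D='11' vs C='10': no prefix
No violation found over all pairs.

YES -- this is a valid prefix code. No codeword is a prefix of any other codeword.


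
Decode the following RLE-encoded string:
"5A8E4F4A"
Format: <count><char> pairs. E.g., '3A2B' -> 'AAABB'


Expanding each <count><char> pair:
  5A -> 'AAAAA'
  8E -> 'EEEEEEEE'
  4F -> 'FFFF'
  4A -> 'AAAA'

Decoded = AAAAAEEEEEEEEFFFFAAAA


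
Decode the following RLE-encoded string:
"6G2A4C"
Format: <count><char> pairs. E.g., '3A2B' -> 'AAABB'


Expanding each <count><char> pair:
  6G -> 'GGGGGG'
  2A -> 'AA'
  4C -> 'CCCC'

Decoded = GGGGGGAACCCC


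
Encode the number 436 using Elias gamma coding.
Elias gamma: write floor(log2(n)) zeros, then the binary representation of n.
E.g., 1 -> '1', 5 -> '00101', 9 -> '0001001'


num_bits = floor(log2(436)) + 1 = 9
leading_zeros = num_bits - 1 = 8
binary(436) = 110110100

Elias gamma(436) = '00000000' + '110110100' = 00000000110110100 (17 bits)


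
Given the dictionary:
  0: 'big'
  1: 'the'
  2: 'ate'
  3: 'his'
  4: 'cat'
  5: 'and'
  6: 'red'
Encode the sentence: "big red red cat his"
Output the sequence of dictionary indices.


Look up each word in the dictionary:
  'big' -> 0
  'red' -> 6
  'red' -> 6
  'cat' -> 4
  'his' -> 3

Encoded: [0, 6, 6, 4, 3]


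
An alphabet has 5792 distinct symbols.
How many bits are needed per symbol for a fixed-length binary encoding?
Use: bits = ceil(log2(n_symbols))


log2(5792) = 12.4998
Bracket: 2^12 = 4096 < 5792 <= 2^13 = 8192
So ceil(log2(5792)) = 13

bits = ceil(log2(5792)) = ceil(12.4998) = 13 bits


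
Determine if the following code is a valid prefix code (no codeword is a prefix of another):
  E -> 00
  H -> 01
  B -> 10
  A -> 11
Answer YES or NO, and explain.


Checking each pair (does one codeword prefix another?):
  E='00' vs H='01': no prefix
  E='00' vs B='10': no prefix
  E='00' vs A='11': no prefix
  H='01' vs E='00': no prefix
  H='01' vs B='10': no prefix
  H='01' vs A='11': no prefix
  B='10' vs E='00': no prefix
  B='10' vs H='01': no prefix
  B='10' vs A='11': no prefix
  A='11' vs E='00': no prefix
  A='11' vs H='01': no prefix
  A='11' vs B='10': no prefix
No violation found over all pairs.

YES -- this is a valid prefix code. No codeword is a prefix of any other codeword.


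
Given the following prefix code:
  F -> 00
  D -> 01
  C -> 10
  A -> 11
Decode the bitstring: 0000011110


Decoding step by step:
Bits 00 -> F
Bits 00 -> F
Bits 01 -> D
Bits 11 -> A
Bits 10 -> C


Decoded message: FFDAC


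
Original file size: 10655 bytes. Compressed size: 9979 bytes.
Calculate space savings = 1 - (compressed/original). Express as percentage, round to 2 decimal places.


ratio = compressed/original = 9979/10655 = 0.936556
savings = 1 - ratio = 1 - 0.936556 = 0.063444
as a percentage: 0.063444 * 100 = 6.34%

Space savings = 1 - 9979/10655 = 6.34%


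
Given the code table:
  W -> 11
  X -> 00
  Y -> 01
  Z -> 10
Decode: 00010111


Decoding:
00 -> X
01 -> Y
01 -> Y
11 -> W


Result: XYYW


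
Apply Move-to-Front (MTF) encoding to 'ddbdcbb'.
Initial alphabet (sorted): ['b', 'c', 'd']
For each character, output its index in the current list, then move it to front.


MTF encoding:
'd': index 2 in ['b', 'c', 'd'] -> ['d', 'b', 'c']
'd': index 0 in ['d', 'b', 'c'] -> ['d', 'b', 'c']
'b': index 1 in ['d', 'b', 'c'] -> ['b', 'd', 'c']
'd': index 1 in ['b', 'd', 'c'] -> ['d', 'b', 'c']
'c': index 2 in ['d', 'b', 'c'] -> ['c', 'd', 'b']
'b': index 2 in ['c', 'd', 'b'] -> ['b', 'c', 'd']
'b': index 0 in ['b', 'c', 'd'] -> ['b', 'c', 'd']


Output: [2, 0, 1, 1, 2, 2, 0]


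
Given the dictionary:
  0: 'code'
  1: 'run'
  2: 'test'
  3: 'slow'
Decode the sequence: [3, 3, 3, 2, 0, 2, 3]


Look up each index in the dictionary:
  3 -> 'slow'
  3 -> 'slow'
  3 -> 'slow'
  2 -> 'test'
  0 -> 'code'
  2 -> 'test'
  3 -> 'slow'

Decoded: "slow slow slow test code test slow"


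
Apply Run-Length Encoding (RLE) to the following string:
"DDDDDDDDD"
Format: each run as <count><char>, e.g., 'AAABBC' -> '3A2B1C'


Scanning runs left to right:
  i=0: run of 'D' x 9 -> '9D'

RLE = 9D


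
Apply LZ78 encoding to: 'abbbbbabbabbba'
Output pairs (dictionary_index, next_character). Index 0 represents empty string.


LZ78 encoding steps:
Dictionary: {0: ''}
Step 1: w='' (idx 0), next='a' -> output (0, 'a'), add 'a' as idx 1
Step 2: w='' (idx 0), next='b' -> output (0, 'b'), add 'b' as idx 2
Step 3: w='b' (idx 2), next='b' -> output (2, 'b'), add 'bb' as idx 3
Step 4: w='bb' (idx 3), next='a' -> output (3, 'a'), add 'bba' as idx 4
Step 5: w='bba' (idx 4), next='b' -> output (4, 'b'), add 'bbab' as idx 5
Step 6: w='bba' (idx 4), end of input -> output (4, '')


Encoded: [(0, 'a'), (0, 'b'), (2, 'b'), (3, 'a'), (4, 'b'), (4, '')]


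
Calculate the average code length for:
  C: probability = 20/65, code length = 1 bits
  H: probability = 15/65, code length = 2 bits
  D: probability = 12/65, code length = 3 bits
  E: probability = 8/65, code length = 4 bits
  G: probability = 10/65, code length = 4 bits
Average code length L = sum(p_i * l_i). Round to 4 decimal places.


Weighted contributions p_i * l_i:
  C: (20/65) * 1 = 20/65
  H: (15/65) * 2 = 30/65
  D: (12/65) * 3 = 36/65
  E: (8/65) * 4 = 32/65
  G: (10/65) * 4 = 40/65
Sum = (20 + 30 + 36 + 32 + 40)/65 = 158/65

L = 158/65 = 2.4308 bits/symbol


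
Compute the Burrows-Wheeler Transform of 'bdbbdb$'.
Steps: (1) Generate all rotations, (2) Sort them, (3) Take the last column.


Rotations (sorted):
  0: $bdbbdb -> last char: b
  1: b$bdbbd -> last char: d
  2: bbdb$bd -> last char: d
  3: bdb$bdb -> last char: b
  4: bdbbdb$ -> last char: $
  5: db$bdbb -> last char: b
  6: dbbdb$b -> last char: b


BWT = bddb$bb


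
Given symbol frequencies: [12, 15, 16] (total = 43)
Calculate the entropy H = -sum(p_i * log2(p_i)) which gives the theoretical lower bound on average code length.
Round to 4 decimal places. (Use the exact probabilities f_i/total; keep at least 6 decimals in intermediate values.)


Per-symbol terms -p_i * log2(p_i) with p_i = f_i/43:
  p = 12/43 = 0.279070: log2(p) = -1.841302, -p*log2(p) = 0.513852
  p = 15/43 = 0.348837: log2(p) = -1.519374, -p*log2(p) = 0.530014
  p = 16/43 = 0.372093: log2(p) = -1.426265, -p*log2(p) = 0.530703
H = 0.513852 + 0.530014 + 0.530703 = 1.574569

H = 1.5746 bits/symbol


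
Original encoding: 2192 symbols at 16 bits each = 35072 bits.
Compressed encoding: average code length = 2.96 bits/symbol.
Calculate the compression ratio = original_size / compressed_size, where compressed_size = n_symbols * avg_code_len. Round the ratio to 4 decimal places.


original_size = n_symbols * orig_bits = 2192 * 16 = 35072 bits
compressed_size = n_symbols * avg_code_len = 2192 * 2.96 = 6488.32 bits
ratio = original_size / compressed_size = 35072 / 6488.32 = 5.4054

Compression ratio = 5.4054


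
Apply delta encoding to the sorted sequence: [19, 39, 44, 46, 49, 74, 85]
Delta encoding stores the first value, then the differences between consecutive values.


First value: 19
Deltas:
  39 - 19 = 20
  44 - 39 = 5
  46 - 44 = 2
  49 - 46 = 3
  74 - 49 = 25
  85 - 74 = 11


Delta encoded: [19, 20, 5, 2, 3, 25, 11]


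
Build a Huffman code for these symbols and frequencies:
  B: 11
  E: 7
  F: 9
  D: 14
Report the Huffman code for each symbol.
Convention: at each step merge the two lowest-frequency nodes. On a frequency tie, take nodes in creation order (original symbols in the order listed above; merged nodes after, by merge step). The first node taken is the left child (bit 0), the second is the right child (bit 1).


Huffman tree construction:
Step 1: Merge E(7) + F(9) = 16
Step 2: Merge B(11) + D(14) = 25
Step 3: Merge (E+F)(16) + (B+D)(25) = 41
Read each symbol's code off the tree from the root (left child = 0, right child = 1).

Codes:
  B: 10 (length 2)
  E: 00 (length 2)
  F: 01 (length 2)
  D: 11 (length 2)
Average code length: 82/41 = 2.0000 bits/symbol


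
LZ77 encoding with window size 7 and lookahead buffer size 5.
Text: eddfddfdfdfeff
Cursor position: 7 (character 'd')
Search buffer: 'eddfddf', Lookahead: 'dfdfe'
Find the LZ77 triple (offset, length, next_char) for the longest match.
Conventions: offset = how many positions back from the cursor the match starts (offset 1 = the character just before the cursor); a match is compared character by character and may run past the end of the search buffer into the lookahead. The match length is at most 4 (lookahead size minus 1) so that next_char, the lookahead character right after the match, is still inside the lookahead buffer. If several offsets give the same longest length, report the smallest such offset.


Try each offset into the search buffer:
  offset=1 (pos 6, char 'f'): match length 0
  offset=2 (pos 5, char 'd'): match length 4
  offset=3 (pos 4, char 'd'): match length 1
  offset=4 (pos 3, char 'f'): match length 0
  offset=5 (pos 2, char 'd'): match length 3
  offset=6 (pos 1, char 'd'): match length 1
  offset=7 (pos 0, char 'e'): match length 0
Longest match has length 4 at offset 2.
next_char = character at position 7 + 4 = 11 -> 'e'

Best match: offset=2, length=4 (matching 'dfdf' starting at position 5)
LZ77 triple: (2, 4, 'e')


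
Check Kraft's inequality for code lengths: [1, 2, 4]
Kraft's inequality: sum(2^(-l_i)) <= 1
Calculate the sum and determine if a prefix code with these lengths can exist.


Sum = 2^(-1) + 2^(-2) + 2^(-4)
    = 0.5 + 0.25 + 0.0625
    = 13/16 = 0.8125
Since 0.8125 <= 1, Kraft's inequality IS satisfied.
A prefix code with these lengths CAN exist.

Kraft sum = 0.8125. Satisfied.


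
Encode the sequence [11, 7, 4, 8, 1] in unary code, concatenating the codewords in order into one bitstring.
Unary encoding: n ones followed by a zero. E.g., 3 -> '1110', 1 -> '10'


Encode each number as n ones followed by a terminating 0:
  11 -> 111111111110 (12 bits)
  7 -> 11111110 (8 bits)
  4 -> 11110 (5 bits)
  8 -> 111111110 (9 bits)
  1 -> 10 (2 bits)
Total length = 12 + 8 + 5 + 9 + 2 = 36 bits.

Unary([11, 7, 4, 8, 1]) = 111111111110111111101111011111111010 (36 bits)


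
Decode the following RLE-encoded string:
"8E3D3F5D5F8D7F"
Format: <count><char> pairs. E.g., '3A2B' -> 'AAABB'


Expanding each <count><char> pair:
  8E -> 'EEEEEEEE'
  3D -> 'DDD'
  3F -> 'FFF'
  5D -> 'DDDDD'
  5F -> 'FFFFF'
  8D -> 'DDDDDDDD'
  7F -> 'FFFFFFF'

Decoded = EEEEEEEEDDDFFFDDDDDFFFFFDDDDDDDDFFFFFFF


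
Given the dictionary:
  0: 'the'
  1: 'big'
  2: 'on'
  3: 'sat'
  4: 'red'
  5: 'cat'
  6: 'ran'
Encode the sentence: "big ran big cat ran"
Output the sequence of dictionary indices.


Look up each word in the dictionary:
  'big' -> 1
  'ran' -> 6
  'big' -> 1
  'cat' -> 5
  'ran' -> 6

Encoded: [1, 6, 1, 5, 6]


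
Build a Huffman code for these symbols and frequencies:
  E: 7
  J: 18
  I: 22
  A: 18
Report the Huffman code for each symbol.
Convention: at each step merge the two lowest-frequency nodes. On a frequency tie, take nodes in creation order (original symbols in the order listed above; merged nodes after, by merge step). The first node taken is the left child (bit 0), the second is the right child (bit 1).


Huffman tree construction:
Step 1: Merge E(7) + J(18) = 25
Step 2: Merge A(18) + I(22) = 40
Step 3: Merge (E+J)(25) + (A+I)(40) = 65
Read each symbol's code off the tree from the root (left child = 0, right child = 1).

Codes:
  E: 00 (length 2)
  J: 01 (length 2)
  I: 11 (length 2)
  A: 10 (length 2)
Average code length: 130/65 = 2.0000 bits/symbol


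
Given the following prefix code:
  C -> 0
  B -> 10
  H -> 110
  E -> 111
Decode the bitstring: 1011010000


Decoding step by step:
Bits 10 -> B
Bits 110 -> H
Bits 10 -> B
Bits 0 -> C
Bits 0 -> C
Bits 0 -> C


Decoded message: BHBCCC


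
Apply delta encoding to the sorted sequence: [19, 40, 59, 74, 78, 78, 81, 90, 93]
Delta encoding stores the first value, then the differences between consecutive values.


First value: 19
Deltas:
  40 - 19 = 21
  59 - 40 = 19
  74 - 59 = 15
  78 - 74 = 4
  78 - 78 = 0
  81 - 78 = 3
  90 - 81 = 9
  93 - 90 = 3


Delta encoded: [19, 21, 19, 15, 4, 0, 3, 9, 3]


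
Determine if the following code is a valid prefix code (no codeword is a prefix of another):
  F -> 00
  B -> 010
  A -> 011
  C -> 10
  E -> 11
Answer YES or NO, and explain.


Checking each pair (does one codeword prefix another?):
  F='00' vs B='010': no prefix
  F='00' vs A='011': no prefix
  F='00' vs C='10': no prefix
  F='00' vs E='11': no prefix
  B='010' vs F='00': no prefix
  B='010' vs A='011': no prefix
  B='010' vs C='10': no prefix
  B='010' vs E='11': no prefix
  A='011' vs F='00': no prefix
  A='011' vs B='010': no prefix
  A='011' vs C='10': no prefix
  A='011' vs E='11': no prefix
  C='10' vs F='00': no prefix
  C='10' vs B='010': no prefix
  C='10' vs A='011': no prefix
  C='10' vs E='11': no prefix
  E='11' vs F='00': no prefix
  E='11' vs B='010': no prefix
  E='11' vs A='011': no prefix
  E='11' vs C='10': no prefix
No violation found over all pairs.

YES -- this is a valid prefix code. No codeword is a prefix of any other codeword.


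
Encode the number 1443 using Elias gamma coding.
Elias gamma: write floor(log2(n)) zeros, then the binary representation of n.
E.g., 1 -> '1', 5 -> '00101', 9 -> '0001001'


num_bits = floor(log2(1443)) + 1 = 11
leading_zeros = num_bits - 1 = 10
binary(1443) = 10110100011

Elias gamma(1443) = '0000000000' + '10110100011' = 000000000010110100011 (21 bits)


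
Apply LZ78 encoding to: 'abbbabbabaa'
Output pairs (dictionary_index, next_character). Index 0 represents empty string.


LZ78 encoding steps:
Dictionary: {0: ''}
Step 1: w='' (idx 0), next='a' -> output (0, 'a'), add 'a' as idx 1
Step 2: w='' (idx 0), next='b' -> output (0, 'b'), add 'b' as idx 2
Step 3: w='b' (idx 2), next='b' -> output (2, 'b'), add 'bb' as idx 3
Step 4: w='a' (idx 1), next='b' -> output (1, 'b'), add 'ab' as idx 4
Step 5: w='b' (idx 2), next='a' -> output (2, 'a'), add 'ba' as idx 5
Step 6: w='ba' (idx 5), next='a' -> output (5, 'a'), add 'baa' as idx 6


Encoded: [(0, 'a'), (0, 'b'), (2, 'b'), (1, 'b'), (2, 'a'), (5, 'a')]


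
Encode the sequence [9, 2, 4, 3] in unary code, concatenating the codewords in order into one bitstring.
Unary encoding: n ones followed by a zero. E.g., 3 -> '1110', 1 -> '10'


Encode each number as n ones followed by a terminating 0:
  9 -> 1111111110 (10 bits)
  2 -> 110 (3 bits)
  4 -> 11110 (5 bits)
  3 -> 1110 (4 bits)
Total length = 10 + 3 + 5 + 4 = 22 bits.

Unary([9, 2, 4, 3]) = 1111111110110111101110 (22 bits)


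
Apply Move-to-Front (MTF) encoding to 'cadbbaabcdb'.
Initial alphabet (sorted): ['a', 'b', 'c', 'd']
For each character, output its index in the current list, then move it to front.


MTF encoding:
'c': index 2 in ['a', 'b', 'c', 'd'] -> ['c', 'a', 'b', 'd']
'a': index 1 in ['c', 'a', 'b', 'd'] -> ['a', 'c', 'b', 'd']
'd': index 3 in ['a', 'c', 'b', 'd'] -> ['d', 'a', 'c', 'b']
'b': index 3 in ['d', 'a', 'c', 'b'] -> ['b', 'd', 'a', 'c']
'b': index 0 in ['b', 'd', 'a', 'c'] -> ['b', 'd', 'a', 'c']
'a': index 2 in ['b', 'd', 'a', 'c'] -> ['a', 'b', 'd', 'c']
'a': index 0 in ['a', 'b', 'd', 'c'] -> ['a', 'b', 'd', 'c']
'b': index 1 in ['a', 'b', 'd', 'c'] -> ['b', 'a', 'd', 'c']
'c': index 3 in ['b', 'a', 'd', 'c'] -> ['c', 'b', 'a', 'd']
'd': index 3 in ['c', 'b', 'a', 'd'] -> ['d', 'c', 'b', 'a']
'b': index 2 in ['d', 'c', 'b', 'a'] -> ['b', 'd', 'c', 'a']


Output: [2, 1, 3, 3, 0, 2, 0, 1, 3, 3, 2]


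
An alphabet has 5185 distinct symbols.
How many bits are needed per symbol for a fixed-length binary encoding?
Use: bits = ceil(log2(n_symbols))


log2(5185) = 12.3401
Bracket: 2^12 = 4096 < 5185 <= 2^13 = 8192
So ceil(log2(5185)) = 13

bits = ceil(log2(5185)) = ceil(12.3401) = 13 bits


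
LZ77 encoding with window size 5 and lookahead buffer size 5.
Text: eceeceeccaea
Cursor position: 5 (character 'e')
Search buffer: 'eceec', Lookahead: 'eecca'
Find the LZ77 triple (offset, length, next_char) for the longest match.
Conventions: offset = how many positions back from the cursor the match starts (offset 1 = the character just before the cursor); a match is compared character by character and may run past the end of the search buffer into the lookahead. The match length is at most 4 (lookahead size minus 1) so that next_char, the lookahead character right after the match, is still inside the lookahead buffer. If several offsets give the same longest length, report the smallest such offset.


Try each offset into the search buffer:
  offset=1 (pos 4, char 'c'): match length 0
  offset=2 (pos 3, char 'e'): match length 1
  offset=3 (pos 2, char 'e'): match length 3
  offset=4 (pos 1, char 'c'): match length 0
  offset=5 (pos 0, char 'e'): match length 1
Longest match has length 3 at offset 3.
next_char = character at position 5 + 3 = 8 -> 'c'

Best match: offset=3, length=3 (matching 'eec' starting at position 2)
LZ77 triple: (3, 3, 'c')


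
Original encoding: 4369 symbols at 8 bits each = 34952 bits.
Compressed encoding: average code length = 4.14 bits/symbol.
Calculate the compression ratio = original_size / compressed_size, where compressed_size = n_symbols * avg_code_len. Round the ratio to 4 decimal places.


original_size = n_symbols * orig_bits = 4369 * 8 = 34952 bits
compressed_size = n_symbols * avg_code_len = 4369 * 4.14 = 18087.66 bits
ratio = original_size / compressed_size = 34952 / 18087.66 = 1.9324

Compression ratio = 1.9324


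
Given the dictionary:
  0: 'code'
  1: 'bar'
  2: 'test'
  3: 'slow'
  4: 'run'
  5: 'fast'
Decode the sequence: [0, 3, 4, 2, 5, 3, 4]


Look up each index in the dictionary:
  0 -> 'code'
  3 -> 'slow'
  4 -> 'run'
  2 -> 'test'
  5 -> 'fast'
  3 -> 'slow'
  4 -> 'run'

Decoded: "code slow run test fast slow run"


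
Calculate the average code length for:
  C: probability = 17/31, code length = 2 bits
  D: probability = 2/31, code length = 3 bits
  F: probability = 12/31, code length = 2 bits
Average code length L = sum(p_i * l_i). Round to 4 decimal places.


Weighted contributions p_i * l_i:
  C: (17/31) * 2 = 34/31
  D: (2/31) * 3 = 6/31
  F: (12/31) * 2 = 24/31
Sum = (34 + 6 + 24)/31 = 64/31

L = 64/31 = 2.0645 bits/symbol


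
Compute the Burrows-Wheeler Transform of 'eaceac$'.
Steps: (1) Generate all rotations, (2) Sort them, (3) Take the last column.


Rotations (sorted):
  0: $eaceac -> last char: c
  1: ac$eace -> last char: e
  2: aceac$e -> last char: e
  3: c$eacea -> last char: a
  4: ceac$ea -> last char: a
  5: eac$eac -> last char: c
  6: eaceac$ -> last char: $


BWT = ceeaac$


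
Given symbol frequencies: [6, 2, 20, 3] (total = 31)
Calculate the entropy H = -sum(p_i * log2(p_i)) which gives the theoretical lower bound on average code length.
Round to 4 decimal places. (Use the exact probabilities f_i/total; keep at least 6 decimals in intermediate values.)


Per-symbol terms -p_i * log2(p_i) with p_i = f_i/31:
  p = 6/31 = 0.193548: log2(p) = -2.369234, -p*log2(p) = 0.458561
  p = 2/31 = 0.064516: log2(p) = -3.954196, -p*log2(p) = 0.255109
  p = 20/31 = 0.645161: log2(p) = -0.632268, -p*log2(p) = 0.407915
  p = 3/31 = 0.096774: log2(p) = -3.369234, -p*log2(p) = 0.326055
H = 0.458561 + 0.255109 + 0.407915 + 0.326055 = 1.447640

H = 1.4476 bits/symbol


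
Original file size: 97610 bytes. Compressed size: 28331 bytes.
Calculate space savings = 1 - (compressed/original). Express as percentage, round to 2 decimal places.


ratio = compressed/original = 28331/97610 = 0.290247
savings = 1 - ratio = 1 - 0.290247 = 0.709753
as a percentage: 0.709753 * 100 = 70.98%

Space savings = 1 - 28331/97610 = 70.98%


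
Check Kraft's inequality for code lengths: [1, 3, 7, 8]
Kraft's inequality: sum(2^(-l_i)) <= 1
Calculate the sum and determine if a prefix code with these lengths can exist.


Sum = 2^(-1) + 2^(-3) + 2^(-7) + 2^(-8)
    = 0.5 + 0.125 + 0.0078125 + 0.00390625
    = 163/256 = 0.63671875
Since 0.63671875 <= 1, Kraft's inequality IS satisfied.
A prefix code with these lengths CAN exist.

Kraft sum = 0.63671875. Satisfied.


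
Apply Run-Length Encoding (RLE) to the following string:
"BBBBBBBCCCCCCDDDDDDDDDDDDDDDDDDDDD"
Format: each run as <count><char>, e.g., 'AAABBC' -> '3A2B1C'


Scanning runs left to right:
  i=0: run of 'B' x 7 -> '7B'
  i=7: run of 'C' x 6 -> '6C'
  i=13: run of 'D' x 21 -> '21D'

RLE = 7B6C21D


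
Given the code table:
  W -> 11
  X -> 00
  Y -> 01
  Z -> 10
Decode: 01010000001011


Decoding:
01 -> Y
01 -> Y
00 -> X
00 -> X
00 -> X
10 -> Z
11 -> W


Result: YYXXXZW


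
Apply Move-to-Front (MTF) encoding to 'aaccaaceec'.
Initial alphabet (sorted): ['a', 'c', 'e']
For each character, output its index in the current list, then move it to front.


MTF encoding:
'a': index 0 in ['a', 'c', 'e'] -> ['a', 'c', 'e']
'a': index 0 in ['a', 'c', 'e'] -> ['a', 'c', 'e']
'c': index 1 in ['a', 'c', 'e'] -> ['c', 'a', 'e']
'c': index 0 in ['c', 'a', 'e'] -> ['c', 'a', 'e']
'a': index 1 in ['c', 'a', 'e'] -> ['a', 'c', 'e']
'a': index 0 in ['a', 'c', 'e'] -> ['a', 'c', 'e']
'c': index 1 in ['a', 'c', 'e'] -> ['c', 'a', 'e']
'e': index 2 in ['c', 'a', 'e'] -> ['e', 'c', 'a']
'e': index 0 in ['e', 'c', 'a'] -> ['e', 'c', 'a']
'c': index 1 in ['e', 'c', 'a'] -> ['c', 'e', 'a']


Output: [0, 0, 1, 0, 1, 0, 1, 2, 0, 1]


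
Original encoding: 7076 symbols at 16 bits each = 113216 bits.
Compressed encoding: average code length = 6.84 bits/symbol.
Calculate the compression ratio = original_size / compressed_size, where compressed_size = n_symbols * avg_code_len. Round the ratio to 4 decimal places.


original_size = n_symbols * orig_bits = 7076 * 16 = 113216 bits
compressed_size = n_symbols * avg_code_len = 7076 * 6.84 = 48399.84 bits
ratio = original_size / compressed_size = 113216 / 48399.84 = 2.3392

Compression ratio = 2.3392


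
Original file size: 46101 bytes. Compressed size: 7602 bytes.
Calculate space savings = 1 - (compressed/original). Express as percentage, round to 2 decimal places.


ratio = compressed/original = 7602/46101 = 0.164899
savings = 1 - ratio = 1 - 0.164899 = 0.835101
as a percentage: 0.835101 * 100 = 83.51%

Space savings = 1 - 7602/46101 = 83.51%


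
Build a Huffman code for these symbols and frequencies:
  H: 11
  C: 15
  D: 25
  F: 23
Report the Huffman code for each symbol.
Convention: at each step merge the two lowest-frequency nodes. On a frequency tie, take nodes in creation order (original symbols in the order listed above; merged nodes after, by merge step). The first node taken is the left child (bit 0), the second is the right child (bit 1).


Huffman tree construction:
Step 1: Merge H(11) + C(15) = 26
Step 2: Merge F(23) + D(25) = 48
Step 3: Merge (H+C)(26) + (F+D)(48) = 74
Read each symbol's code off the tree from the root (left child = 0, right child = 1).

Codes:
  H: 00 (length 2)
  C: 01 (length 2)
  D: 11 (length 2)
  F: 10 (length 2)
Average code length: 148/74 = 2.0000 bits/symbol


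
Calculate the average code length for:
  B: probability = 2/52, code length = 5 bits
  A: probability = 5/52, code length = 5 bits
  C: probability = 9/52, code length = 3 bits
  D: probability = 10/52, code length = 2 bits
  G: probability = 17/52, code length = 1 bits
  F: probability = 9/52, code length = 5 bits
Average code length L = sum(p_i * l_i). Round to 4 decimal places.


Weighted contributions p_i * l_i:
  B: (2/52) * 5 = 10/52
  A: (5/52) * 5 = 25/52
  C: (9/52) * 3 = 27/52
  D: (10/52) * 2 = 20/52
  G: (17/52) * 1 = 17/52
  F: (9/52) * 5 = 45/52
Sum = (10 + 25 + 27 + 20 + 17 + 45)/52 = 144/52

L = 144/52 = 2.7692 bits/symbol
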